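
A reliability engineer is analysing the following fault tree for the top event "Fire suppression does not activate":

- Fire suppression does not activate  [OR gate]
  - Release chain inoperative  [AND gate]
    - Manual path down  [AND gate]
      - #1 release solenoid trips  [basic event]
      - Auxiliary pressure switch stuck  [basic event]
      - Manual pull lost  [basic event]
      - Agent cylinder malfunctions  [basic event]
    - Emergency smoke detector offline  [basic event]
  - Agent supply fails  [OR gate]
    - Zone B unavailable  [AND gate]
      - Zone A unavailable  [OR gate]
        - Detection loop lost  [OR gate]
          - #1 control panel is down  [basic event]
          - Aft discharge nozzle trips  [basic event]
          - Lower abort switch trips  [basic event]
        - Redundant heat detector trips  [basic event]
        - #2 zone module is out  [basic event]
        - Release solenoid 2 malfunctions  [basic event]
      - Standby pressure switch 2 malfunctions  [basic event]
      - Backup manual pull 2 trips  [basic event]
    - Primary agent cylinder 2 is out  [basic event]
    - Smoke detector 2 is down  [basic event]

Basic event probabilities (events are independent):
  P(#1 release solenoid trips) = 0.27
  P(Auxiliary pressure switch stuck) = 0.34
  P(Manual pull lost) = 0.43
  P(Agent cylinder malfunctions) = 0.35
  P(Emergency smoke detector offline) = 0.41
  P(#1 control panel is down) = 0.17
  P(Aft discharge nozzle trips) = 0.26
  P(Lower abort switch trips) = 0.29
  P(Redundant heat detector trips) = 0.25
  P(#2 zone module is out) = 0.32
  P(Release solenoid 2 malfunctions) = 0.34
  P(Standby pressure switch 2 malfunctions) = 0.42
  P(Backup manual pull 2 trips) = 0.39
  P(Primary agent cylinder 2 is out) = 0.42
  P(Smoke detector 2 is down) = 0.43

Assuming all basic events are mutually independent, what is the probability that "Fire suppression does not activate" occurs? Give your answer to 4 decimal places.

0.7172

P(Manual path down) [AND] = 0.27 × 0.34 × 0.43 × 0.35 = 0.013816
P(Release chain inoperative) [AND] = 0.013816 × 0.41 = 0.005665
P(Detection loop lost) [OR] = 1 − (1−0.17) × (1−0.26) × (1−0.29) = 0.563918
P(Zone A unavailable) [OR] = 1 − (1−0.563918) × (1−0.25) × (1−0.32) × (1−0.34) = 0.853215
P(Zone B unavailable) [AND] = 0.853215 × 0.42 × 0.39 = 0.139757
P(Agent supply fails) [OR] = 1 − (1−0.139757) × (1−0.42) × (1−0.43) = 0.715604
P(Fire suppression does not activate) [OR] = 1 − (1−0.005665) × (1−0.715604) = 0.717215
Rounded to 4 decimal places: P(Fire suppression does not activate) ≈ 0.7172.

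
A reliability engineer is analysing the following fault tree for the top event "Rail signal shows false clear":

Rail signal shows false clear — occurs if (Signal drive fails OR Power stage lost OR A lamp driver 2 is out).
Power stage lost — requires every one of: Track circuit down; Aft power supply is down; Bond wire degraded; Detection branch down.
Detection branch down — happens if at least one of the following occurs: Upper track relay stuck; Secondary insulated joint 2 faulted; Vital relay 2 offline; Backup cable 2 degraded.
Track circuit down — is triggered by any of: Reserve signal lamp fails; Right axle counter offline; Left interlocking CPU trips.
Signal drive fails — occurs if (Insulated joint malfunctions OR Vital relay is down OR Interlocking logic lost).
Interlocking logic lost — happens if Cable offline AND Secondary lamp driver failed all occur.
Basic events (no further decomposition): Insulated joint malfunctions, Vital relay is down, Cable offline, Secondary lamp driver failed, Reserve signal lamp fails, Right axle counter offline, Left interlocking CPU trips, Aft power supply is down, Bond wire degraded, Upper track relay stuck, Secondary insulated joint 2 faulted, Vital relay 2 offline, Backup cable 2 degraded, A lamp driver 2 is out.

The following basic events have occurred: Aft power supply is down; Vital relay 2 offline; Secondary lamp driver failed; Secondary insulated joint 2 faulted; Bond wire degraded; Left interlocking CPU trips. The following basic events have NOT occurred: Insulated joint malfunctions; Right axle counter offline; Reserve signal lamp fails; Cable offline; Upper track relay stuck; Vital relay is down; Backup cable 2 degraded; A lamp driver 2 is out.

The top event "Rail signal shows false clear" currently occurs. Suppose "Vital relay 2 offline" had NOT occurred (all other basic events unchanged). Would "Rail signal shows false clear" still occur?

Counterfactual: set "Vital relay 2 offline" to not occurred.
Interlocking logic lost [AND]: Cable offline=not, Secondary lamp driver failed=occurs → not all inputs occur → does not occur.
Signal drive fails [OR]: Insulated joint malfunctions=not, Vital relay is down=not, Interlocking logic lost=not → no input occurs → does not occur.
Track circuit down [OR]: Reserve signal lamp fails=not, Right axle counter offline=not, Left interlocking CPU trips=occurs → at least one input occurs → occurs.
Detection branch down [OR]: Upper track relay stuck=not, Secondary insulated joint 2 faulted=occurs, Vital relay 2 offline=not, Backup cable 2 degraded=not → at least one input occurs → occurs.
Power stage lost [AND]: Track circuit down=occurs, Aft power supply is down=occurs, Bond wire degraded=occurs, Detection branch down=occurs → all inputs occur → occurs.
Rail signal shows false clear [OR]: Signal drive fails=not, Power stage lost=occurs, A lamp driver 2 is out=not → at least one input occurs → occurs.

Yes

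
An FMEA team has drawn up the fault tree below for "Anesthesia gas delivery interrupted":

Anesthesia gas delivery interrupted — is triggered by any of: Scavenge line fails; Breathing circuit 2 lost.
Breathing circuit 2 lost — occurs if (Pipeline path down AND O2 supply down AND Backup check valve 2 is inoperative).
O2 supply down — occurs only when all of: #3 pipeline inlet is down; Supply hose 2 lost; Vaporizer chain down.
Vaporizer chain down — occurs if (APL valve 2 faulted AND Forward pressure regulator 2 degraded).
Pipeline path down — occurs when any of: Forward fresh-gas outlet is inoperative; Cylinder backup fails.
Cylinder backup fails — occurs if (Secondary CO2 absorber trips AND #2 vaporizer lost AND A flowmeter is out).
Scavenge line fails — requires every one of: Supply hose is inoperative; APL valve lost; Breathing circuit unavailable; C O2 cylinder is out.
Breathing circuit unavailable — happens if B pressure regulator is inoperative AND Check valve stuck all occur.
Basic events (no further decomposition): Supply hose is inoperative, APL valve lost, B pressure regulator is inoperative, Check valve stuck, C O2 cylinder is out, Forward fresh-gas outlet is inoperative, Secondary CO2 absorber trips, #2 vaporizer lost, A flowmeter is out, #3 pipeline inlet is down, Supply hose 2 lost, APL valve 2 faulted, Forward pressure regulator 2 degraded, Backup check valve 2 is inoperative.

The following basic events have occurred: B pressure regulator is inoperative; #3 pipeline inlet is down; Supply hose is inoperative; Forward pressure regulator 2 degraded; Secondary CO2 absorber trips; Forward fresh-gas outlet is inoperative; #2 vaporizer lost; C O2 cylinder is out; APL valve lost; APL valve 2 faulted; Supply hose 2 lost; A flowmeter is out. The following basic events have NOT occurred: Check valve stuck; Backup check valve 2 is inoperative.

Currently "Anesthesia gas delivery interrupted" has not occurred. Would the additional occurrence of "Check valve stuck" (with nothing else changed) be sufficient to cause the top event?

Counterfactual: set "Check valve stuck" to occurred.
Breathing circuit unavailable [AND]: B pressure regulator is inoperative=occurs, Check valve stuck=occurs → all inputs occur → occurs.
Scavenge line fails [AND]: Supply hose is inoperative=occurs, APL valve lost=occurs, Breathing circuit unavailable=occurs, C O2 cylinder is out=occurs → all inputs occur → occurs.
Cylinder backup fails [AND]: Secondary CO2 absorber trips=occurs, #2 vaporizer lost=occurs, A flowmeter is out=occurs → all inputs occur → occurs.
Pipeline path down [OR]: Forward fresh-gas outlet is inoperative=occurs, Cylinder backup fails=occurs → at least one input occurs → occurs.
Vaporizer chain down [AND]: APL valve 2 faulted=occurs, Forward pressure regulator 2 degraded=occurs → all inputs occur → occurs.
O2 supply down [AND]: #3 pipeline inlet is down=occurs, Supply hose 2 lost=occurs, Vaporizer chain down=occurs → all inputs occur → occurs.
Breathing circuit 2 lost [AND]: Pipeline path down=occurs, O2 supply down=occurs, Backup check valve 2 is inoperative=not → not all inputs occur → does not occur.
Anesthesia gas delivery interrupted [OR]: Scavenge line fails=occurs, Breathing circuit 2 lost=not → at least one input occurs → occurs.

Yes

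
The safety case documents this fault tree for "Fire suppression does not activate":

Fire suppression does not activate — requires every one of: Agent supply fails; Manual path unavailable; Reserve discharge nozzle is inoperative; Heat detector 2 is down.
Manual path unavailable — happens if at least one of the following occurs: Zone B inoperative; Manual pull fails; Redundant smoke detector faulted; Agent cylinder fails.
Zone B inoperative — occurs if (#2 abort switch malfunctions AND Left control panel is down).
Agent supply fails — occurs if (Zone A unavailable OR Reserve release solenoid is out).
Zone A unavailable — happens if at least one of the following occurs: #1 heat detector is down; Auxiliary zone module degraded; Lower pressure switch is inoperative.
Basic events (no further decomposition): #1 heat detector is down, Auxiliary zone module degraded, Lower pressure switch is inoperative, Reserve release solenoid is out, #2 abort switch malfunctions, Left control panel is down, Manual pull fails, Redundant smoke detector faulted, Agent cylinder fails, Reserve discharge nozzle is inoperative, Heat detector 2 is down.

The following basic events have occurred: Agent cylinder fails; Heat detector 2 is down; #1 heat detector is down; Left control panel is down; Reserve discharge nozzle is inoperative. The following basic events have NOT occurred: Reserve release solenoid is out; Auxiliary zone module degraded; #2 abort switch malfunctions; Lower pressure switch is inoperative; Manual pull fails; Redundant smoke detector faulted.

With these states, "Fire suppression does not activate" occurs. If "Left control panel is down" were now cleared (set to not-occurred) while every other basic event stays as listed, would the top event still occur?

Counterfactual: set "Left control panel is down" to not occurred.
Zone A unavailable [OR]: #1 heat detector is down=occurs, Auxiliary zone module degraded=not, Lower pressure switch is inoperative=not → at least one input occurs → occurs.
Agent supply fails [OR]: Zone A unavailable=occurs, Reserve release solenoid is out=not → at least one input occurs → occurs.
Zone B inoperative [AND]: #2 abort switch malfunctions=not, Left control panel is down=not → not all inputs occur → does not occur.
Manual path unavailable [OR]: Zone B inoperative=not, Manual pull fails=not, Redundant smoke detector faulted=not, Agent cylinder fails=occurs → at least one input occurs → occurs.
Fire suppression does not activate [AND]: Agent supply fails=occurs, Manual path unavailable=occurs, Reserve discharge nozzle is inoperative=occurs, Heat detector 2 is down=occurs → all inputs occur → occurs.

Yes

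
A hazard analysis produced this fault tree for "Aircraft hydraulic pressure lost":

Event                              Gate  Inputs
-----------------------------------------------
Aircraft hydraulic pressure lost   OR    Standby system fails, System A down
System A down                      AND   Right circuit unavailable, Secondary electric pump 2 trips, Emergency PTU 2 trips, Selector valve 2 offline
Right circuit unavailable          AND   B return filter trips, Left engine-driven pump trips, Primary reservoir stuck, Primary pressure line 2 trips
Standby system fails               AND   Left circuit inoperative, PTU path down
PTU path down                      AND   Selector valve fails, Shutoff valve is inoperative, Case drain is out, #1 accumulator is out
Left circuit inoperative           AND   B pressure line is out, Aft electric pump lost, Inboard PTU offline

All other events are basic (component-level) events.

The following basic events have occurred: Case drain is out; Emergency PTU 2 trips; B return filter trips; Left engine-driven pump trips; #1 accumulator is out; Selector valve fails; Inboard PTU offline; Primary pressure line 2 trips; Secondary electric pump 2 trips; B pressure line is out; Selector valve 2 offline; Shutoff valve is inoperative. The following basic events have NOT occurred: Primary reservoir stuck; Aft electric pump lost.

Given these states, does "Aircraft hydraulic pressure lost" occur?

Left circuit inoperative [AND]: B pressure line is out=occurs, Aft electric pump lost=not, Inboard PTU offline=occurs → not all inputs occur → does not occur.
PTU path down [AND]: Selector valve fails=occurs, Shutoff valve is inoperative=occurs, Case drain is out=occurs, #1 accumulator is out=occurs → all inputs occur → occurs.
Standby system fails [AND]: Left circuit inoperative=not, PTU path down=occurs → not all inputs occur → does not occur.
Right circuit unavailable [AND]: B return filter trips=occurs, Left engine-driven pump trips=occurs, Primary reservoir stuck=not, Primary pressure line 2 trips=occurs → not all inputs occur → does not occur.
System A down [AND]: Right circuit unavailable=not, Secondary electric pump 2 trips=occurs, Emergency PTU 2 trips=occurs, Selector valve 2 offline=occurs → not all inputs occur → does not occur.
Aircraft hydraulic pressure lost [OR]: Standby system fails=not, System A down=not → no input occurs → does not occur.

No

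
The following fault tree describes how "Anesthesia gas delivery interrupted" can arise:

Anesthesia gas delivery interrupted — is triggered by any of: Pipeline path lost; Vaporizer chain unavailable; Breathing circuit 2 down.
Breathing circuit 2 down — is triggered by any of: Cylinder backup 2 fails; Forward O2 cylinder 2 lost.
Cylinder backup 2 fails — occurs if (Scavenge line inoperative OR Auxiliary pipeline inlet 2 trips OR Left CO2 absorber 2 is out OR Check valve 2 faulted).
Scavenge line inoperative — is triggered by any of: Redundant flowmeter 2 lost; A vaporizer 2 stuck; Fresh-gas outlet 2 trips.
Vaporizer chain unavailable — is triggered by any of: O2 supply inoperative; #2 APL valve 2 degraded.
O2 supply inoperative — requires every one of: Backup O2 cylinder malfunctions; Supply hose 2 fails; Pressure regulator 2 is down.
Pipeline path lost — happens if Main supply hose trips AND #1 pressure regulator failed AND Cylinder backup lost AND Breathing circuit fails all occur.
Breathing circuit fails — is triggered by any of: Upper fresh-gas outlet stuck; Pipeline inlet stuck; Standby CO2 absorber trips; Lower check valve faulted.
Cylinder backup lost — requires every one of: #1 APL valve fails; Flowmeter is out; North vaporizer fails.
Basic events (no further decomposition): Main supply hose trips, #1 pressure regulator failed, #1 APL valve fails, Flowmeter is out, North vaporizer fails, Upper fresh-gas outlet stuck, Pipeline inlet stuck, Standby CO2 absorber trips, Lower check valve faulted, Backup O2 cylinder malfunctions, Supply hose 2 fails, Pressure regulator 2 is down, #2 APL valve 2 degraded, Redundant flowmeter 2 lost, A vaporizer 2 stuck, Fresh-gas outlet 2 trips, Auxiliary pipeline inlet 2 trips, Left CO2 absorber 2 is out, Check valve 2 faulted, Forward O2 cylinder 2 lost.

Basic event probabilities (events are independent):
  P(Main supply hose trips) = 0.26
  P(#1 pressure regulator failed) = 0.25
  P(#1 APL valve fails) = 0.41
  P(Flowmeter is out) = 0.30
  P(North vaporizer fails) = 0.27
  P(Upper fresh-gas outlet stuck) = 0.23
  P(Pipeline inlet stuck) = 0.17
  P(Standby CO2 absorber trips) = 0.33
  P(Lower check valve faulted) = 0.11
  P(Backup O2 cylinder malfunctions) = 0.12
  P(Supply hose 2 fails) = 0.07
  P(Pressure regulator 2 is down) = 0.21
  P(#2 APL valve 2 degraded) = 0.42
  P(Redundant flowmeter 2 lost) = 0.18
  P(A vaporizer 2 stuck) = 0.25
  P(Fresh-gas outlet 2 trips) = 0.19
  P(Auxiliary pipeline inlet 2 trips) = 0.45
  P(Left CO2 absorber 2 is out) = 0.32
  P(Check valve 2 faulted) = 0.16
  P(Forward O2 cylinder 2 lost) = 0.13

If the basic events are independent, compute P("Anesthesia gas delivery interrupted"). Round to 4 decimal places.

P(Cylinder backup lost) [AND] = 0.41 × 0.30 × 0.27 = 0.033210
P(Breathing circuit fails) [OR] = 1 − (1−0.23) × (1−0.17) × (1−0.33) × (1−0.11) = 0.618905
P(Pipeline path lost) [AND] = 0.26 × 0.25 × 0.033210 × 0.618905 = 0.001336
P(O2 supply inoperative) [AND] = 0.12 × 0.07 × 0.21 = 0.001764
P(Vaporizer chain unavailable) [OR] = 1 − (1−0.001764) × (1−0.42) = 0.421023
P(Scavenge line inoperative) [OR] = 1 − (1−0.18) × (1−0.25) × (1−0.19) = 0.501850
P(Cylinder backup 2 fails) [OR] = 1 − (1−0.501850) × (1−0.45) × (1−0.32) × (1−0.16) = 0.843501
P(Breathing circuit 2 down) [OR] = 1 − (1−0.843501) × (1−0.13) = 0.863846
P(Anesthesia gas delivery interrupted) [OR] = 1 − (1−0.001336) × (1−0.421023) × (1−0.863846) = 0.921275
Rounded to 4 decimal places: P(Anesthesia gas delivery interrupted) ≈ 0.9213.

0.9213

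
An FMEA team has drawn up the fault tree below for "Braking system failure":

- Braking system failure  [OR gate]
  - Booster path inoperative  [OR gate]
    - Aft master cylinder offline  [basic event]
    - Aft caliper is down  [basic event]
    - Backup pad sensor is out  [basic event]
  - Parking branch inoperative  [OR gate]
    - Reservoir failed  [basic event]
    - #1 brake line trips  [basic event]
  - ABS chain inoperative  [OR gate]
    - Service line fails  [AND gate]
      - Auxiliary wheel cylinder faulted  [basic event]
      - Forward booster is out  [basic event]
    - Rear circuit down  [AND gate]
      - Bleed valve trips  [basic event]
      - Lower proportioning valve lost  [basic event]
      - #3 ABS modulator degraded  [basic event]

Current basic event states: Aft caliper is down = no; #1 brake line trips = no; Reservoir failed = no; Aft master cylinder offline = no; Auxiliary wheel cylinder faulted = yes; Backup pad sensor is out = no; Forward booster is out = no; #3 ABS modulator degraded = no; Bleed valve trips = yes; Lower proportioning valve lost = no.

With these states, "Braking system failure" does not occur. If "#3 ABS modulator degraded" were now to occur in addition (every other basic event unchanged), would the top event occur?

No

Counterfactual: set "#3 ABS modulator degraded" to occurred.
Booster path inoperative [OR]: Aft master cylinder offline=not, Aft caliper is down=not, Backup pad sensor is out=not → no input occurs → does not occur.
Parking branch inoperative [OR]: Reservoir failed=not, #1 brake line trips=not → no input occurs → does not occur.
Service line fails [AND]: Auxiliary wheel cylinder faulted=occurs, Forward booster is out=not → not all inputs occur → does not occur.
Rear circuit down [AND]: Bleed valve trips=occurs, Lower proportioning valve lost=not, #3 ABS modulator degraded=occurs → not all inputs occur → does not occur.
ABS chain inoperative [OR]: Service line fails=not, Rear circuit down=not → no input occurs → does not occur.
Braking system failure [OR]: Booster path inoperative=not, Parking branch inoperative=not, ABS chain inoperative=not → no input occurs → does not occur.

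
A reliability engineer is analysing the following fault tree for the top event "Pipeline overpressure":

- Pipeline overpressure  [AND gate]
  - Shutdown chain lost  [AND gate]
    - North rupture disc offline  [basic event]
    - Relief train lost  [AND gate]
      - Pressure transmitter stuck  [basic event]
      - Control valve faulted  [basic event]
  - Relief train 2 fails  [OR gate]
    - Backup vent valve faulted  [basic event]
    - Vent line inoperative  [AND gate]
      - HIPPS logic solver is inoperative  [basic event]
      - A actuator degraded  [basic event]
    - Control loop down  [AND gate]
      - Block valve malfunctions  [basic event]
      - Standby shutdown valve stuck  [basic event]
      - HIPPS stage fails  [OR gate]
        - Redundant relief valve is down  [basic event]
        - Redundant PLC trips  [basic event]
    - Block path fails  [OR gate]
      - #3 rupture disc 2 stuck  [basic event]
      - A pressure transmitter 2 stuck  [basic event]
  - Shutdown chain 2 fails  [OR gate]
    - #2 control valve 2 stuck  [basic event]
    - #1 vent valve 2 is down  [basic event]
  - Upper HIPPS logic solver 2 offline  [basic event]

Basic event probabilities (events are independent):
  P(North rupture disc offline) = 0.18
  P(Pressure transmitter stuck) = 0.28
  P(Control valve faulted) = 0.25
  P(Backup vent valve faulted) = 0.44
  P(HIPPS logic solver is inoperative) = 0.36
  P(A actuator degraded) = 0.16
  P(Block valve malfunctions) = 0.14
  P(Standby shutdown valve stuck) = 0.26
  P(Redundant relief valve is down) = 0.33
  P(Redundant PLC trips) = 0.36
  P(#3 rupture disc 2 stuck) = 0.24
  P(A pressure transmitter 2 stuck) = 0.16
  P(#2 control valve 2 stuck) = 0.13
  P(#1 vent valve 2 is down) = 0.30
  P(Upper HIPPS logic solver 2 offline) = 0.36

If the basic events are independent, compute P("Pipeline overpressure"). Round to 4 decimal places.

P(Relief train lost) [AND] = 0.28 × 0.25 = 0.070000
P(Shutdown chain lost) [AND] = 0.18 × 0.070000 = 0.012600
P(Vent line inoperative) [AND] = 0.36 × 0.16 = 0.057600
P(HIPPS stage fails) [OR] = 1 − (1−0.33) × (1−0.36) = 0.571200
P(Control loop down) [AND] = 0.14 × 0.26 × 0.571200 = 0.020792
P(Block path fails) [OR] = 1 − (1−0.24) × (1−0.16) = 0.361600
P(Relief train 2 fails) [OR] = 1 − (1−0.44) × (1−0.057600) × (1−0.020792) × (1−0.361600) = 0.670093
P(Shutdown chain 2 fails) [OR] = 1 − (1−0.13) × (1−0.30) = 0.391000
P(Pipeline overpressure) [AND] = 0.012600 × 0.670093 × 0.391000 × 0.36 = 0.001188
Rounded to 4 decimal places: P(Pipeline overpressure) ≈ 0.0012.

0.0012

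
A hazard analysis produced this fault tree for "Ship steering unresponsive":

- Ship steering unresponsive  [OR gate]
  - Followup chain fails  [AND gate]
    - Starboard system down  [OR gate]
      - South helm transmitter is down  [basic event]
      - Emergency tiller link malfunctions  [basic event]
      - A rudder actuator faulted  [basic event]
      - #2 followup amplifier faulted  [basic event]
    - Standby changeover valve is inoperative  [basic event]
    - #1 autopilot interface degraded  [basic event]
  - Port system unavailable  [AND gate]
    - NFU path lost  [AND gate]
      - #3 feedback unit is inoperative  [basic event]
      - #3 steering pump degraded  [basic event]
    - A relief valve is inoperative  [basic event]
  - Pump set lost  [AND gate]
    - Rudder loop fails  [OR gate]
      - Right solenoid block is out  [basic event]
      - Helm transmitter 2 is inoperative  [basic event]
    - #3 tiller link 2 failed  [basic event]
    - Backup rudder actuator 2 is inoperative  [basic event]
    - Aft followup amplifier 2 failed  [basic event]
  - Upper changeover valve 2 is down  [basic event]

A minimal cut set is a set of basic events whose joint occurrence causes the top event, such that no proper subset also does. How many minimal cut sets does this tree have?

Starboard system down [OR]: union of children's cut sets → 4 cut set(s).
Followup chain fails [AND]: one cut set from each child combined → 4 × 1 × 1 = 4 cut set(s).
NFU path lost [AND]: one cut set from each child combined → 1 × 1 = 1 cut set(s).
Port system unavailable [AND]: one cut set from each child combined → 1 × 1 = 1 cut set(s).
Rudder loop fails [OR]: union of children's cut sets → 2 cut set(s).
Pump set lost [AND]: one cut set from each child combined → 2 × 1 × 1 × 1 = 2 cut set(s).
Ship steering unresponsive [OR]: union of children's cut sets → 8 cut set(s).
Minimal cut sets: {#1 autopilot interface degraded, South helm transmitter is down, Standby changeover valve is inoperative}; {#1 autopilot interface degraded, Emergency tiller link malfunctions, Standby changeover valve is inoperative}; {#1 autopilot interface degraded, A rudder actuator faulted, Standby changeover valve is inoperative}; {#1 autopilot interface degraded, #2 followup amplifier faulted, Standby changeover valve is inoperative}; {#3 feedback unit is inoperative, #3 steering pump degraded, A relief valve is inoperative}; {#3 tiller link 2 failed, Aft followup amplifier 2 failed, Backup rudder actuator 2 is inoperative, Right solenoid block is out}; {#3 tiller link 2 failed, Aft followup amplifier 2 failed, Backup rudder actuator 2 is inoperative, Helm transmitter 2 is inoperative}; {Upper changeover valve 2 is down}.

8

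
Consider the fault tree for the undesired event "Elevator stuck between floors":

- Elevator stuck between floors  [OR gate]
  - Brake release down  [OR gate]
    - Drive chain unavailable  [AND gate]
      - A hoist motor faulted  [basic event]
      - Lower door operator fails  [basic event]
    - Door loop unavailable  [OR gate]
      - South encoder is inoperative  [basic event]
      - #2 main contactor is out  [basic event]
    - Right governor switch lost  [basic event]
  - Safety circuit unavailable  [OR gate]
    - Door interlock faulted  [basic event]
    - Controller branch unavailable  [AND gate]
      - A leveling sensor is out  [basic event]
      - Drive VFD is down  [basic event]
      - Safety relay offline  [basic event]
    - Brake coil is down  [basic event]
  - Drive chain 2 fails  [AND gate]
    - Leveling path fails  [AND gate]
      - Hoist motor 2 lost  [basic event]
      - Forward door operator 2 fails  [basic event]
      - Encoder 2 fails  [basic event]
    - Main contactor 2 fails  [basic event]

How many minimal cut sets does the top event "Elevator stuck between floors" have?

Drive chain unavailable [AND]: one cut set from each child combined → 1 × 1 = 1 cut set(s).
Door loop unavailable [OR]: union of children's cut sets → 2 cut set(s).
Brake release down [OR]: union of children's cut sets → 4 cut set(s).
Controller branch unavailable [AND]: one cut set from each child combined → 1 × 1 × 1 = 1 cut set(s).
Safety circuit unavailable [OR]: union of children's cut sets → 3 cut set(s).
Leveling path fails [AND]: one cut set from each child combined → 1 × 1 × 1 = 1 cut set(s).
Drive chain 2 fails [AND]: one cut set from each child combined → 1 × 1 = 1 cut set(s).
Elevator stuck between floors [OR]: union of children's cut sets → 8 cut set(s).
Minimal cut sets: {A hoist motor faulted, Lower door operator fails}; {South encoder is inoperative}; {#2 main contactor is out}; {Right governor switch lost}; {Door interlock faulted}; {A leveling sensor is out, Drive VFD is down, Safety relay offline}; {Brake coil is down}; {Encoder 2 fails, Forward door operator 2 fails, Hoist motor 2 lost, Main contactor 2 fails}.

8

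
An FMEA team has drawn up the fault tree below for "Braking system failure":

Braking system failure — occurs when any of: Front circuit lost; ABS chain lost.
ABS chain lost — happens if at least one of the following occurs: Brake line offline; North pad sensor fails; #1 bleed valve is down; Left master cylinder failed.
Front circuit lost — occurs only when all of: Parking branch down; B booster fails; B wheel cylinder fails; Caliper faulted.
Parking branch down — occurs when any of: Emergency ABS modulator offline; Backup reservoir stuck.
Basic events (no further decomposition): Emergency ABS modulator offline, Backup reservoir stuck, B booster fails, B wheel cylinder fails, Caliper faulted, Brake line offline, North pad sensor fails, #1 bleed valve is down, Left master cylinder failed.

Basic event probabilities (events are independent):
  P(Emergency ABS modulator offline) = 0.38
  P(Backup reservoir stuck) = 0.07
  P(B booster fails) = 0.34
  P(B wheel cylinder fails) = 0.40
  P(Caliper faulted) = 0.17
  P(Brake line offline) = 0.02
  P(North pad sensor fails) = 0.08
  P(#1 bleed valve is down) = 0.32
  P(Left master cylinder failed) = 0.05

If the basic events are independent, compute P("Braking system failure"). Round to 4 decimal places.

0.4233

P(Parking branch down) [OR] = 1 − (1−0.38) × (1−0.07) = 0.423400
P(Front circuit lost) [AND] = 0.423400 × 0.34 × 0.40 × 0.17 = 0.009789
P(ABS chain lost) [OR] = 1 − (1−0.02) × (1−0.08) × (1−0.32) × (1−0.05) = 0.417566
P(Braking system failure) [OR] = 1 − (1−0.009789) × (1−0.417566) = 0.423267
Rounded to 4 decimal places: P(Braking system failure) ≈ 0.4233.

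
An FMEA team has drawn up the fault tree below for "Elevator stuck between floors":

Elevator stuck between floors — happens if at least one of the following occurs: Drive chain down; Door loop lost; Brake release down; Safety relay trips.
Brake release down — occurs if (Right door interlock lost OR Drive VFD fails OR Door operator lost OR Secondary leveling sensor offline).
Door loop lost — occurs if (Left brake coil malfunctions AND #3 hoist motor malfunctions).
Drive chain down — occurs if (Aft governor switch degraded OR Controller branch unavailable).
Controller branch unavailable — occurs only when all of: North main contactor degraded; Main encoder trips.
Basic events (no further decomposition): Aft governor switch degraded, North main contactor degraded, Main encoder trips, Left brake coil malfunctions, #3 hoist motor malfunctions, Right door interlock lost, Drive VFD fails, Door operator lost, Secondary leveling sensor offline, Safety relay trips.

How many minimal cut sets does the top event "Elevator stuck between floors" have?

8

Controller branch unavailable [AND]: one cut set from each child combined → 1 × 1 = 1 cut set(s).
Drive chain down [OR]: union of children's cut sets → 2 cut set(s).
Door loop lost [AND]: one cut set from each child combined → 1 × 1 = 1 cut set(s).
Brake release down [OR]: union of children's cut sets → 4 cut set(s).
Elevator stuck between floors [OR]: union of children's cut sets → 8 cut set(s).
Minimal cut sets: {Aft governor switch degraded}; {Main encoder trips, North main contactor degraded}; {#3 hoist motor malfunctions, Left brake coil malfunctions}; {Right door interlock lost}; {Drive VFD fails}; {Door operator lost}; {Secondary leveling sensor offline}; {Safety relay trips}.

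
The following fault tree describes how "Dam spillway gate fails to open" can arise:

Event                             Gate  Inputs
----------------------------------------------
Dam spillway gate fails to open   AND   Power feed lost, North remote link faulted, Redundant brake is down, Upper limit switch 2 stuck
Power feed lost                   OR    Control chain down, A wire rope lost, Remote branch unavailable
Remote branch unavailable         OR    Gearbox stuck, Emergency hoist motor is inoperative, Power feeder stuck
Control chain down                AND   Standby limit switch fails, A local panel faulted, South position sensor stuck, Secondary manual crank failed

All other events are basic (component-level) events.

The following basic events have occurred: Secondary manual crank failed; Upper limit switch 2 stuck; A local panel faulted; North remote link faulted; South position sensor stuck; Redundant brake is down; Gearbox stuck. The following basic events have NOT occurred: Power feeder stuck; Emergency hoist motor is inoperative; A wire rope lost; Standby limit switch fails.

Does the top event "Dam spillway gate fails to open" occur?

Control chain down [AND]: Standby limit switch fails=not, A local panel faulted=occurs, South position sensor stuck=occurs, Secondary manual crank failed=occurs → not all inputs occur → does not occur.
Remote branch unavailable [OR]: Gearbox stuck=occurs, Emergency hoist motor is inoperative=not, Power feeder stuck=not → at least one input occurs → occurs.
Power feed lost [OR]: Control chain down=not, A wire rope lost=not, Remote branch unavailable=occurs → at least one input occurs → occurs.
Dam spillway gate fails to open [AND]: Power feed lost=occurs, North remote link faulted=occurs, Redundant brake is down=occurs, Upper limit switch 2 stuck=occurs → all inputs occur → occurs.

Yes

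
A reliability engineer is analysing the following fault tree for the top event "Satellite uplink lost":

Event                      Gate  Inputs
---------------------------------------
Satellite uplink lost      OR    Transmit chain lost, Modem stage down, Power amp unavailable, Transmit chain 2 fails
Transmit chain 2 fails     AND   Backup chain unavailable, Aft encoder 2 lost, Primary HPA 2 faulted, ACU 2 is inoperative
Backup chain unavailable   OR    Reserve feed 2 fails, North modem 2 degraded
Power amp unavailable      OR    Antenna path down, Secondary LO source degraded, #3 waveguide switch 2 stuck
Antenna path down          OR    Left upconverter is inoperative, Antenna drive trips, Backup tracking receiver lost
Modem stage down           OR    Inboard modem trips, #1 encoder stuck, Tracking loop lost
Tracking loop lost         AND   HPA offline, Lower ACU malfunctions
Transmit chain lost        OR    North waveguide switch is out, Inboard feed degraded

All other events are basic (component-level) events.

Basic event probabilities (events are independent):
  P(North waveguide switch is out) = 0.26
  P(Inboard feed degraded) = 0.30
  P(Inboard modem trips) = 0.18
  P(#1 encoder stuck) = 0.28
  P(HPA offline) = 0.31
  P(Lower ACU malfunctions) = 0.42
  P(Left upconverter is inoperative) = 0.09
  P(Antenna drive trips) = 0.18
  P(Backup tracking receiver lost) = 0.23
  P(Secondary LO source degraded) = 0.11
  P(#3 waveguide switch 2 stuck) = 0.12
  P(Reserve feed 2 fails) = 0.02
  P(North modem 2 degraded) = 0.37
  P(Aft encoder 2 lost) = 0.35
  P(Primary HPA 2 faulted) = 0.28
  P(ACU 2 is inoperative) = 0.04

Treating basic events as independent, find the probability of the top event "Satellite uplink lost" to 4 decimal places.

0.8805

P(Transmit chain lost) [OR] = 1 − (1−0.26) × (1−0.30) = 0.482000
P(Tracking loop lost) [AND] = 0.31 × 0.42 = 0.130200
P(Modem stage down) [OR] = 1 − (1−0.18) × (1−0.28) × (1−0.130200) = 0.486470
P(Antenna path down) [OR] = 1 − (1−0.09) × (1−0.18) × (1−0.23) = 0.425426
P(Power amp unavailable) [OR] = 1 − (1−0.425426) × (1−0.11) × (1−0.12) = 0.549994
P(Backup chain unavailable) [OR] = 1 − (1−0.02) × (1−0.37) = 0.382600
P(Transmit chain 2 fails) [AND] = 0.382600 × 0.35 × 0.28 × 0.04 = 0.001500
P(Satellite uplink lost) [OR] = 1 − (1−0.482000) × (1−0.486470) × (1−0.549994) × (1−0.001500) = 0.880474
Rounded to 4 decimal places: P(Satellite uplink lost) ≈ 0.8805.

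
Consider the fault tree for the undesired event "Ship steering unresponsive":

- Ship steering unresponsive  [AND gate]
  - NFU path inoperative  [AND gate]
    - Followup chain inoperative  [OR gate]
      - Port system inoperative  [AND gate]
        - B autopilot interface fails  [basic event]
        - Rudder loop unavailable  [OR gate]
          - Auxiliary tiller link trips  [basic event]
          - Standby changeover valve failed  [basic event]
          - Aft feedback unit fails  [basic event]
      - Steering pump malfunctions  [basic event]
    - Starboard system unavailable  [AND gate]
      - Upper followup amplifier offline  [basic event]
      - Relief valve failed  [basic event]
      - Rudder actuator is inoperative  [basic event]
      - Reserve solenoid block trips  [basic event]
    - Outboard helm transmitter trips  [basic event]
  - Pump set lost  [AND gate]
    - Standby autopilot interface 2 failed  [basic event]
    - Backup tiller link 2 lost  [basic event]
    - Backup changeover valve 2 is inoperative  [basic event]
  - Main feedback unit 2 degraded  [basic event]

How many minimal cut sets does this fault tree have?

Rudder loop unavailable [OR]: union of children's cut sets → 3 cut set(s).
Port system inoperative [AND]: one cut set from each child combined → 1 × 3 = 3 cut set(s).
Followup chain inoperative [OR]: union of children's cut sets → 4 cut set(s).
Starboard system unavailable [AND]: one cut set from each child combined → 1 × 1 × 1 × 1 = 1 cut set(s).
NFU path inoperative [AND]: one cut set from each child combined → 4 × 1 × 1 = 4 cut set(s).
Pump set lost [AND]: one cut set from each child combined → 1 × 1 × 1 = 1 cut set(s).
Ship steering unresponsive [AND]: one cut set from each child combined → 4 × 1 × 1 = 4 cut set(s).
Minimal cut sets: {Auxiliary tiller link trips, B autopilot interface fails, Backup changeover valve 2 is inoperative, Backup tiller link 2 lost, Main feedback unit 2 degraded, Outboard helm transmitter trips, Relief valve failed, Reserve solenoid block trips, Rudder actuator is inoperative, Standby autopilot interface 2 failed, Upper followup amplifier offline}; {B autopilot interface fails, Backup changeover valve 2 is inoperative, Backup tiller link 2 lost, Main feedback unit 2 degraded, Outboard helm transmitter trips, Relief valve failed, Reserve solenoid block trips, Rudder actuator is inoperative, Standby autopilot interface 2 failed, Standby changeover valve failed, Upper followup amplifier offline}; {Aft feedback unit fails, B autopilot interface fails, Backup changeover valve 2 is inoperative, Backup tiller link 2 lost, Main feedback unit 2 degraded, Outboard helm transmitter trips, Relief valve failed, Reserve solenoid block trips, Rudder actuator is inoperative, Standby autopilot interface 2 failed, Upper followup amplifier offline}; {Backup changeover valve 2 is inoperative, Backup tiller link 2 lost, Main feedback unit 2 degraded, Outboard helm transmitter trips, Relief valve failed, Reserve solenoid block trips, Rudder actuator is inoperative, Standby autopilot interface 2 failed, Steering pump malfunctions, Upper followup amplifier offline}.

4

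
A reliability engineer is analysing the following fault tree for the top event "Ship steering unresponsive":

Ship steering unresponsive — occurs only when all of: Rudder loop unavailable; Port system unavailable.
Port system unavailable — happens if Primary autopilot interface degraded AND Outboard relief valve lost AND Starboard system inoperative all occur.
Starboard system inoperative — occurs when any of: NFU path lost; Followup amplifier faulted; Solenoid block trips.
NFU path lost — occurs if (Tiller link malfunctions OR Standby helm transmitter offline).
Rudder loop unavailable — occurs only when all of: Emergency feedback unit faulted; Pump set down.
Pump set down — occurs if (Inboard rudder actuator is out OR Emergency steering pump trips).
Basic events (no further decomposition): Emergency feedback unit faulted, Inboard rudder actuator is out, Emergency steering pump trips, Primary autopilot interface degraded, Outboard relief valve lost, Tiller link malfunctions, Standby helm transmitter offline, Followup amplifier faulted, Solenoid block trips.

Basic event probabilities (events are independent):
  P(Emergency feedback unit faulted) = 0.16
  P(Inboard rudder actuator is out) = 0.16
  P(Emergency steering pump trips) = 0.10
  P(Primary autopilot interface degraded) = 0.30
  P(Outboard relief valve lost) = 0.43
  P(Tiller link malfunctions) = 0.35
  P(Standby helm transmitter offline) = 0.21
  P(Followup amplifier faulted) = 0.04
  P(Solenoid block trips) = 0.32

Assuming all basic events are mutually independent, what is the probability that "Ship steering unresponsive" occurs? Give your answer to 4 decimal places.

0.0033

P(Pump set down) [OR] = 1 − (1−0.16) × (1−0.10) = 0.244000
P(Rudder loop unavailable) [AND] = 0.16 × 0.244000 = 0.039040
P(NFU path lost) [OR] = 1 − (1−0.35) × (1−0.21) = 0.486500
P(Starboard system inoperative) [OR] = 1 − (1−0.486500) × (1−0.04) × (1−0.32) = 0.664787
P(Port system unavailable) [AND] = 0.30 × 0.43 × 0.664787 = 0.085758
P(Ship steering unresponsive) [AND] = 0.039040 × 0.085758 = 0.003348
Rounded to 4 decimal places: P(Ship steering unresponsive) ≈ 0.0033.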